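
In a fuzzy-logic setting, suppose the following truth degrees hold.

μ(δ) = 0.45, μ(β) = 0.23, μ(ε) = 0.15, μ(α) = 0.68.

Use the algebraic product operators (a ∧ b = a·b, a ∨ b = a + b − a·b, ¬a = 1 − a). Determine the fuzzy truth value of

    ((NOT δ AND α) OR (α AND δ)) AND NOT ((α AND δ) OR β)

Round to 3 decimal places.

0.302

NOT δ = 1 − 0.4500 = 0.5500
NOT δ AND α = a·b on (0.5500, 0.6800) = 0.3740
α AND δ = a·b on (0.6800, 0.4500) = 0.3060
(NOT δ AND α) OR (α AND δ) = a + b − a·b on (0.3740, 0.3060) = 0.5656
α AND δ = a·b on (0.6800, 0.4500) = 0.3060
(α AND δ) OR β = a + b − a·b on (0.3060, 0.2300) = 0.4656
NOT ((α AND δ) OR β) = 1 − 0.4656 = 0.5344
((NOT δ AND α) OR (α AND δ)) AND NOT ((α AND δ) OR β) = a·b on (0.5656, 0.5344) = 0.3022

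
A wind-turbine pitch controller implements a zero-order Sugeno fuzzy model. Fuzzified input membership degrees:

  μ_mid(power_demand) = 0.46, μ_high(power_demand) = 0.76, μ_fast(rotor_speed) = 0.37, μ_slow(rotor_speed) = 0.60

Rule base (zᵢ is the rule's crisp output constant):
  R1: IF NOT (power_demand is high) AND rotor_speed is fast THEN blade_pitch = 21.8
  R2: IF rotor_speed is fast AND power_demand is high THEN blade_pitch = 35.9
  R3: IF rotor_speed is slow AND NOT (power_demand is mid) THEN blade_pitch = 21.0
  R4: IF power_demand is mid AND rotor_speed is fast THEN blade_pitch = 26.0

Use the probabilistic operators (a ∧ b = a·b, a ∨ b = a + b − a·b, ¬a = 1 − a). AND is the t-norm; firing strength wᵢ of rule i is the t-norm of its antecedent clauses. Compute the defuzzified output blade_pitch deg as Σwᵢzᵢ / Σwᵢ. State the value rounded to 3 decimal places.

26.915

R1 (z=21.8): ¬high=1−0.76=0.24, fast=0.37; AND[a·b] → w = 0.0888
R2 (z=35.9): fast=0.37, high=0.76; AND[a·b] → w = 0.2812
R3 (z=21.0): slow=0.60, ¬mid=1−0.46=0.54; AND[a·b] → w = 0.3240
R4 (z=26.0): mid=0.46, fast=0.37; AND[a·b] → w = 0.1702
Weighted average = (0.0888·21.8 + 0.2812·35.9 + 0.3240·21.0 + 0.1702·26.0) / (0.0888 + 0.2812 + 0.3240 + 0.1702)
  = 23.2601 / 0.8642 = 26.915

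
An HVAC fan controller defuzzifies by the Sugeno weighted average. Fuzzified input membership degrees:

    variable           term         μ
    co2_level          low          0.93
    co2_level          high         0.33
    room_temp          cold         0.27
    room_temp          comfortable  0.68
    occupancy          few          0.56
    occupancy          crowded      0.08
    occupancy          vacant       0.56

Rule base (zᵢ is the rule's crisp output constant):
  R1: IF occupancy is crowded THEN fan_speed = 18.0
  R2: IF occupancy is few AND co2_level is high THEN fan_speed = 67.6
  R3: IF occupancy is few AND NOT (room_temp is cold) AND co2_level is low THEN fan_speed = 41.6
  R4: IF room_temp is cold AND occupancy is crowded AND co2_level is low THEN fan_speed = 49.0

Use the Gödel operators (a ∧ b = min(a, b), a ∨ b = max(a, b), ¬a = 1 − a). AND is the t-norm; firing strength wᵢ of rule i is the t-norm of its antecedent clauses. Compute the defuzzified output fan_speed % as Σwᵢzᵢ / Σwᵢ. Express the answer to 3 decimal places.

48.537

R1 (z=18.0): crowded=0.08 → w = 0.08
R2 (z=67.6): few=0.56, high=0.33; AND[min(a, b)] → w = 0.33
R3 (z=41.6): few=0.56, ¬cold=1−0.27=0.73, low=0.93; AND[min(a, b)] → w = 0.56
R4 (z=49.0): cold=0.27, crowded=0.08, low=0.93; AND[min(a, b)] → w = 0.08
Weighted average = (0.08·18.0 + 0.33·67.6 + 0.56·41.6 + 0.08·49.0) / (0.08 + 0.33 + 0.56 + 0.08)
  = 50.9640 / 1.0500 = 48.537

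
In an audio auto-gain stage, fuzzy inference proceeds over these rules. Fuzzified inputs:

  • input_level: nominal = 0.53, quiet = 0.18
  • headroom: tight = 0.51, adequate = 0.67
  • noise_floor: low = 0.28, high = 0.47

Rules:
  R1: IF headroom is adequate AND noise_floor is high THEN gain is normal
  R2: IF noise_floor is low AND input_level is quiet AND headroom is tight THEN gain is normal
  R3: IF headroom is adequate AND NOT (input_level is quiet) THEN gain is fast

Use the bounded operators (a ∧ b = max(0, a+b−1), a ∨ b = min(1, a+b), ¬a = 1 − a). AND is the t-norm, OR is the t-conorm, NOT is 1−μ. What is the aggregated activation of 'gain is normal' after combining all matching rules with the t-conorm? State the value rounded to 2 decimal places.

0.14

R1: adequate=0.67, high=0.47; AND[max(0, a+b−1)] → w = 0.14
R2: low=0.28, quiet=0.18, tight=0.51; AND[max(0, a+b−1)] → w = 0.00
R3: adequate=0.67, ¬quiet=1−0.18=0.82; AND[max(0, a+b−1)] → w = 0.49
Rules with consequent 'normal': {R1, R2} → strengths 0.14, 0.00
Aggregate via t-conorm [min(1, a+b)]: 0.14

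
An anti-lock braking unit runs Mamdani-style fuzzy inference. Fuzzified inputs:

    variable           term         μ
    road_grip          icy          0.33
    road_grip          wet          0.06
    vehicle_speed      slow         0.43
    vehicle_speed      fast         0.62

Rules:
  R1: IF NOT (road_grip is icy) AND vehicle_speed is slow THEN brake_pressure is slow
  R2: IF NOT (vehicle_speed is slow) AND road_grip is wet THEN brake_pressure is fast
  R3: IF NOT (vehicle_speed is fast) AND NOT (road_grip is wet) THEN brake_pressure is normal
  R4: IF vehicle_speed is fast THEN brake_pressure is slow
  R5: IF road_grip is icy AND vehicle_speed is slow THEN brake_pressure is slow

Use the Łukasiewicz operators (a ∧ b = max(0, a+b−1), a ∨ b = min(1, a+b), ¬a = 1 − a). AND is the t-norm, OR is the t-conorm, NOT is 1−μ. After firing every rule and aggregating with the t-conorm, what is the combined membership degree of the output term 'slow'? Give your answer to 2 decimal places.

R1: ¬icy=1−0.33=0.67, slow=0.43; AND[max(0, a+b−1)] → w = 0.10
R2: ¬slow=1−0.43=0.57, wet=0.06; AND[max(0, a+b−1)] → w = 0.00
R3: ¬fast=1−0.62=0.38, ¬wet=1−0.06=0.94; AND[max(0, a+b−1)] → w = 0.32
R4: fast=0.62 → w = 0.62
R5: icy=0.33, slow=0.43; AND[max(0, a+b−1)] → w = 0.00
Rules with consequent 'slow': {R1, R4, R5} → strengths 0.10, 0.62, 0.00
Aggregate via t-conorm [min(1, a+b)]: 0.72

0.72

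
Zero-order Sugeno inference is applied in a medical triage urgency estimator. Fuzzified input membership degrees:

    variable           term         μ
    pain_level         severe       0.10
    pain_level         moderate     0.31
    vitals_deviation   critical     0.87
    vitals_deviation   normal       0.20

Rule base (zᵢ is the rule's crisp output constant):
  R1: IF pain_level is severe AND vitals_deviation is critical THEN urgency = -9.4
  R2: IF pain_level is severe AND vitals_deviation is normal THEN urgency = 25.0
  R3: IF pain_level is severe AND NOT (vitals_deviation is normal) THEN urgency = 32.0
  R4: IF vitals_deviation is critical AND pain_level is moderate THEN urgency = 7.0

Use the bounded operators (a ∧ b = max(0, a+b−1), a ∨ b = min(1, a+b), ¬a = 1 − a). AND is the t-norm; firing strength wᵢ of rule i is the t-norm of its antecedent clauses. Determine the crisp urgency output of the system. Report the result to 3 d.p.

7.000

R1 (z=-9.4): severe=0.10, critical=0.87; AND[max(0, a+b−1)] → w = 0.00
R2 (z=25.0): severe=0.10, normal=0.20; AND[max(0, a+b−1)] → w = 0.00
R3 (z=32.0): severe=0.10, ¬normal=1−0.20=0.80; AND[max(0, a+b−1)] → w = 0.00
R4 (z=7.0): critical=0.87, moderate=0.31; AND[max(0, a+b−1)] → w = 0.18
Weighted average = (0.00·-9.4 + 0.00·25.0 + 0.00·32.0 + 0.18·7.0) / (0.00 + 0.00 + 0.00 + 0.18)
  = 1.2600 / 0.1800 = 7.000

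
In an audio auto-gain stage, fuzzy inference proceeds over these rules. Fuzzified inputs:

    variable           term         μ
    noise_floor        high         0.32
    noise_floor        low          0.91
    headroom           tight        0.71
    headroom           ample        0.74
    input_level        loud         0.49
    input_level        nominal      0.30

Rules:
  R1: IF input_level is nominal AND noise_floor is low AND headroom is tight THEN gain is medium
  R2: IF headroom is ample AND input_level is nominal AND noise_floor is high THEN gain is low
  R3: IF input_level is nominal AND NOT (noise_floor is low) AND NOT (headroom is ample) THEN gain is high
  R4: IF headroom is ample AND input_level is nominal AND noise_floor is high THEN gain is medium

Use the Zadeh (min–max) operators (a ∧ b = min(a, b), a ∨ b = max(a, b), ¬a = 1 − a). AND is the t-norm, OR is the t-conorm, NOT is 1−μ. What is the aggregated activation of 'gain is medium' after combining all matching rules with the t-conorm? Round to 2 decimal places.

R1: nominal=0.30, low=0.91, tight=0.71; AND[min(a, b)] → w = 0.30
R2: ample=0.74, nominal=0.30, high=0.32; AND[min(a, b)] → w = 0.30
R3: nominal=0.30, ¬low=1−0.91=0.09, ¬ample=1−0.74=0.26; AND[min(a, b)] → w = 0.09
R4: ample=0.74, nominal=0.30, high=0.32; AND[min(a, b)] → w = 0.30
Rules with consequent 'medium': {R1, R4} → strengths 0.30, 0.30
Aggregate via t-conorm [max(a, b)]: 0.30

0.30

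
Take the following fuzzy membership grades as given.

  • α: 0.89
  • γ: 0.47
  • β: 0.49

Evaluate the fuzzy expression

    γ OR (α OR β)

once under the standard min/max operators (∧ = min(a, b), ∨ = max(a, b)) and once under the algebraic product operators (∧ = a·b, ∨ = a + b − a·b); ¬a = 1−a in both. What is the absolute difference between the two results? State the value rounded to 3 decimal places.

0.080

Under standard min/max:
  α OR β = max(a, b) on (0.89, 0.49) = 0.89
  γ OR (α OR β) = max(a, b) on (0.47, 0.89) = 0.89
  → value = 0.8900
Under algebraic product:
  α OR β = a + b − a·b on (0.8900, 0.4900) = 0.9439
  γ OR (α OR β) = a + b − a·b on (0.4700, 0.9439) = 0.9703
  → value = 0.9703
|0.8900 − 0.9703| = 0.080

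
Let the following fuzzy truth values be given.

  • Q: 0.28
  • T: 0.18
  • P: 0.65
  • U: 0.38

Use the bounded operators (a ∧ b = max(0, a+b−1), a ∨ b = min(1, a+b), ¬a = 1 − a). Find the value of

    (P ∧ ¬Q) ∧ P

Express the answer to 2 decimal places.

¬Q = 1 − 0.28 = 0.72
P ∧ ¬Q = max(0, a+b−1) on (0.65, 0.72) = 0.37
(P ∧ ¬Q) ∧ P = max(0, a+b−1) on (0.37, 0.65) = 0.02

0.02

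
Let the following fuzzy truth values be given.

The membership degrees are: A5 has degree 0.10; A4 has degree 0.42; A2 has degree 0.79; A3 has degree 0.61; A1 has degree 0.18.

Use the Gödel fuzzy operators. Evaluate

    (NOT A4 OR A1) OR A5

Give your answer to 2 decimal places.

NOT A4 = 1 − 0.42 = 0.58
NOT A4 OR A1 = max(a, b) on (0.58, 0.18) = 0.58
(NOT A4 OR A1) OR A5 = max(a, b) on (0.58, 0.10) = 0.58

0.58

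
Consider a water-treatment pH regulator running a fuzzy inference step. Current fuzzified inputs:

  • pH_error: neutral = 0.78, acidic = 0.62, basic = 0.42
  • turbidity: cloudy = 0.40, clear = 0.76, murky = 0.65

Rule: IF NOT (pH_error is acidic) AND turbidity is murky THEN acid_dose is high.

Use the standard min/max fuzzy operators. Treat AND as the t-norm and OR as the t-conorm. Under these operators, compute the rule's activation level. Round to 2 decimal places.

0.38

firing strength: ¬acidic=1−0.62=0.38, murky=0.65; AND[min(a, b)] → w = 0.38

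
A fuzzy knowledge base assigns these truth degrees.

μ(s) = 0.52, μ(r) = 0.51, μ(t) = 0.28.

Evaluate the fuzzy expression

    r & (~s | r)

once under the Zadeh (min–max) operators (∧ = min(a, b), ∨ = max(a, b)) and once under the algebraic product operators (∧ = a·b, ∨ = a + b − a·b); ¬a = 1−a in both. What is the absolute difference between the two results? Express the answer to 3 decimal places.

Under Zadeh (min–max):
  ~s = 1 − 0.52 = 0.48
  ~s | r = max(a, b) on (0.48, 0.51) = 0.51
  r & (~s | r) = min(a, b) on (0.51, 0.51) = 0.51
  → value = 0.5100
Under algebraic product:
  ~s = 1 − 0.5200 = 0.4800
  ~s | r = a + b − a·b on (0.4800, 0.5100) = 0.7452
  r & (~s | r) = a·b on (0.5100, 0.7452) = 0.3801
  → value = 0.3801
|0.5100 − 0.3801| = 0.130

0.130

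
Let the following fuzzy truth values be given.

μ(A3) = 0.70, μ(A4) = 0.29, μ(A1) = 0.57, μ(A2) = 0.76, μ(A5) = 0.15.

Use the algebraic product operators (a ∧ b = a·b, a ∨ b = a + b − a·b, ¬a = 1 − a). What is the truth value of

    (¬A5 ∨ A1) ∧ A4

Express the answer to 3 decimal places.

0.271

¬A5 = 1 − 0.1500 = 0.8500
¬A5 ∨ A1 = a + b − a·b on (0.8500, 0.5700) = 0.9355
(¬A5 ∨ A1) ∧ A4 = a·b on (0.9355, 0.2900) = 0.2713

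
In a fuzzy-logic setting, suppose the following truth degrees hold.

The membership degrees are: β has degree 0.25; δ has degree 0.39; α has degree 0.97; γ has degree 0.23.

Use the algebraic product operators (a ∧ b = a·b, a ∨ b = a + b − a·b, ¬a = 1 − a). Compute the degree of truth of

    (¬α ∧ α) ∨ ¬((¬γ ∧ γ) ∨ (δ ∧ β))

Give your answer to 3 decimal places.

0.750

¬α = 1 − 0.9700 = 0.0300
¬α ∧ α = a·b on (0.0300, 0.9700) = 0.0291
¬γ = 1 − 0.2300 = 0.7700
¬γ ∧ γ = a·b on (0.7700, 0.2300) = 0.1771
δ ∧ β = a·b on (0.3900, 0.2500) = 0.0975
(¬γ ∧ γ) ∨ (δ ∧ β) = a + b − a·b on (0.1771, 0.0975) = 0.2573
¬((¬γ ∧ γ) ∨ (δ ∧ β)) = 1 − 0.2573 = 0.7427
(¬α ∧ α) ∨ ¬((¬γ ∧ γ) ∨ (δ ∧ β)) = a + b − a·b on (0.0291, 0.7427) = 0.7502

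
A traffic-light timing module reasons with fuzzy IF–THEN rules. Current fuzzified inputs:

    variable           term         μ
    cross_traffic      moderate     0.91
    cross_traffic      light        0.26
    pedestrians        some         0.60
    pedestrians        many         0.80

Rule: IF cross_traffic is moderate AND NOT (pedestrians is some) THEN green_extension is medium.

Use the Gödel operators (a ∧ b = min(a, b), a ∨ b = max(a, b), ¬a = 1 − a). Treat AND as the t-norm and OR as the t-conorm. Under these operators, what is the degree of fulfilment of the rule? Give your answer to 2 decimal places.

firing strength: moderate=0.91, ¬some=1−0.60=0.40; AND[min(a, b)] → w = 0.40

0.40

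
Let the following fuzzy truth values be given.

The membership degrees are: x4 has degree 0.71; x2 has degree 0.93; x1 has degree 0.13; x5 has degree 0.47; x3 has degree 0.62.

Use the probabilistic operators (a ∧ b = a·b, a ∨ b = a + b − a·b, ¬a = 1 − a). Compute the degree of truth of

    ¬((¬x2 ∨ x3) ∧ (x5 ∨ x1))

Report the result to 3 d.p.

0.652

¬x2 = 1 − 0.9300 = 0.0700
¬x2 ∨ x3 = a + b − a·b on (0.0700, 0.6200) = 0.6466
x5 ∨ x1 = a + b − a·b on (0.4700, 0.1300) = 0.5389
(¬x2 ∨ x3) ∧ (x5 ∨ x1) = a·b on (0.6466, 0.5389) = 0.3485
¬((¬x2 ∨ x3) ∧ (x5 ∨ x1)) = 1 − 0.3485 = 0.6515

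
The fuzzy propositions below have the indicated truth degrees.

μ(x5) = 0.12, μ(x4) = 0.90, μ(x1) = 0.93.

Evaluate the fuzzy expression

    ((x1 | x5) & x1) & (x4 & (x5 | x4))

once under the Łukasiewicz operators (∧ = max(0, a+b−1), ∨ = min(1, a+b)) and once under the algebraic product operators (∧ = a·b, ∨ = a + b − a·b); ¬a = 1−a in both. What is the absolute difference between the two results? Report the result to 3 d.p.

0.114

Under Łukasiewicz:
  x1 | x5 = min(1, a+b) on (0.93, 0.12) = 1.00
  (x1 | x5) & x1 = max(0, a+b−1) on (1.00, 0.93) = 0.93
  x5 | x4 = min(1, a+b) on (0.12, 0.90) = 1.00
  x4 & (x5 | x4) = max(0, a+b−1) on (0.90, 1.00) = 0.90
  ((x1 | x5) & x1) & (x4 & (x5 | x4)) = max(0, a+b−1) on (0.93, 0.90) = 0.83
  → value = 0.8300
Under algebraic product:
  x1 | x5 = a + b − a·b on (0.9300, 0.1200) = 0.9384
  (x1 | x5) & x1 = a·b on (0.9384, 0.9300) = 0.8727
  x5 | x4 = a + b − a·b on (0.1200, 0.9000) = 0.9120
  x4 & (x5 | x4) = a·b on (0.9000, 0.9120) = 0.8208
  ((x1 | x5) & x1) & (x4 & (x5 | x4)) = a·b on (0.8727, 0.8208) = 0.7163
  → value = 0.7163
|0.8300 − 0.7163| = 0.114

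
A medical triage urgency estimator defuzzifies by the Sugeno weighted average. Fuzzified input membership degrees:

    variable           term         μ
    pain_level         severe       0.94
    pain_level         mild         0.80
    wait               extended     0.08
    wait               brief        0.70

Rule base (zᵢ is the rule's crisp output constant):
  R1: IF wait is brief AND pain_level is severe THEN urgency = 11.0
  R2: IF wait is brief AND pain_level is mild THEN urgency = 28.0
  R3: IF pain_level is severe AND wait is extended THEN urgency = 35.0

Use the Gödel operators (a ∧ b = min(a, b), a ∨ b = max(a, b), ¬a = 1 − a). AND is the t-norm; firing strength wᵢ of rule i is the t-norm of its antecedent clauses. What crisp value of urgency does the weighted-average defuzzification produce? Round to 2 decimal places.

20.34

R1 (z=11.0): brief=0.70, severe=0.94; AND[min(a, b)] → w = 0.70
R2 (z=28.0): brief=0.70, mild=0.80; AND[min(a, b)] → w = 0.70
R3 (z=35.0): severe=0.94, extended=0.08; AND[min(a, b)] → w = 0.08
Weighted average = (0.70·11.0 + 0.70·28.0 + 0.08·35.0) / (0.70 + 0.70 + 0.08)
  = 30.1000 / 1.4800 = 20.34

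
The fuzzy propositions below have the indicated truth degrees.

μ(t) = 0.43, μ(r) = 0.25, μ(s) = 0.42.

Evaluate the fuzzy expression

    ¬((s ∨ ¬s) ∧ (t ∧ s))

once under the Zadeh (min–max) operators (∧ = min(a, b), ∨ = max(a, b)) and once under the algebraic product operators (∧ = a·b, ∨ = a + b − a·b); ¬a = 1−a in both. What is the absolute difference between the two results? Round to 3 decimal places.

0.283

Under Zadeh (min–max):
  ¬s = 1 − 0.42 = 0.58
  s ∨ ¬s = max(a, b) on (0.42, 0.58) = 0.58
  t ∧ s = min(a, b) on (0.43, 0.42) = 0.42
  (s ∨ ¬s) ∧ (t ∧ s) = min(a, b) on (0.58, 0.42) = 0.42
  ¬((s ∨ ¬s) ∧ (t ∧ s)) = 1 − 0.42 = 0.58
  → value = 0.5800
Under algebraic product:
  ¬s = 1 − 0.4200 = 0.5800
  s ∨ ¬s = a + b − a·b on (0.4200, 0.5800) = 0.7564
  t ∧ s = a·b on (0.4300, 0.4200) = 0.1806
  (s ∨ ¬s) ∧ (t ∧ s) = a·b on (0.7564, 0.1806) = 0.1366
  ¬((s ∨ ¬s) ∧ (t ∧ s)) = 1 − 0.1366 = 0.8634
  → value = 0.8634
|0.5800 − 0.8634| = 0.283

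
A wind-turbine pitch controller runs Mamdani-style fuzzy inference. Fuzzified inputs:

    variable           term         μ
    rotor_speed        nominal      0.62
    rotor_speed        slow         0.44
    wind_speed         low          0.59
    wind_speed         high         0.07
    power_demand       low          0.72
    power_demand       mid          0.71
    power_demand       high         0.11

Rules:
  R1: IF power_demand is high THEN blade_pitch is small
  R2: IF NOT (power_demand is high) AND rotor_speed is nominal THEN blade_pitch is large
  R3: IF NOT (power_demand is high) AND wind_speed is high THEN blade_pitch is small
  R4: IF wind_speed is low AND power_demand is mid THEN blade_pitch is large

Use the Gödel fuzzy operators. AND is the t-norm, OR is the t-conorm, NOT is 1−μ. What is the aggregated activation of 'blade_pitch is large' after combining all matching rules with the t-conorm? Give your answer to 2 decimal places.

R1: high=0.11 → w = 0.11
R2: ¬high=1−0.11=0.89, nominal=0.62; AND[min(a, b)] → w = 0.62
R3: ¬high=1−0.11=0.89, high=0.07; AND[min(a, b)] → w = 0.07
R4: low=0.59, mid=0.71; AND[min(a, b)] → w = 0.59
Rules with consequent 'large': {R2, R4} → strengths 0.62, 0.59
Aggregate via t-conorm [max(a, b)]: 0.62

0.62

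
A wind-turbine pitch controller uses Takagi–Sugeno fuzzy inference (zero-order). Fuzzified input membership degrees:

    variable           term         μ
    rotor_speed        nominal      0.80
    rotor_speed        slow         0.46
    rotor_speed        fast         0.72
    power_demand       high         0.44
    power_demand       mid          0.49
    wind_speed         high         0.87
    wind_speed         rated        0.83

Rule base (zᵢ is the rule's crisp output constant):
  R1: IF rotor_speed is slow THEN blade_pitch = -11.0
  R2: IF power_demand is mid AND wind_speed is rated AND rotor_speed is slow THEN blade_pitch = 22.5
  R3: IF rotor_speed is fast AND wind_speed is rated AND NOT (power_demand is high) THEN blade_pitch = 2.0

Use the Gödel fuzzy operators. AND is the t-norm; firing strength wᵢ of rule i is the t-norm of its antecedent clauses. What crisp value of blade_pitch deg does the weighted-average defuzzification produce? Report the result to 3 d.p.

R1 (z=-11.0): slow=0.46 → w = 0.46
R2 (z=22.5): mid=0.49, rated=0.83, slow=0.46; AND[min(a, b)] → w = 0.46
R3 (z=2.0): fast=0.72, rated=0.83, ¬high=1−0.44=0.56; AND[min(a, b)] → w = 0.56
Weighted average = (0.46·-11.0 + 0.46·22.5 + 0.56·2.0) / (0.46 + 0.46 + 0.56)
  = 6.4100 / 1.4800 = 4.331

4.331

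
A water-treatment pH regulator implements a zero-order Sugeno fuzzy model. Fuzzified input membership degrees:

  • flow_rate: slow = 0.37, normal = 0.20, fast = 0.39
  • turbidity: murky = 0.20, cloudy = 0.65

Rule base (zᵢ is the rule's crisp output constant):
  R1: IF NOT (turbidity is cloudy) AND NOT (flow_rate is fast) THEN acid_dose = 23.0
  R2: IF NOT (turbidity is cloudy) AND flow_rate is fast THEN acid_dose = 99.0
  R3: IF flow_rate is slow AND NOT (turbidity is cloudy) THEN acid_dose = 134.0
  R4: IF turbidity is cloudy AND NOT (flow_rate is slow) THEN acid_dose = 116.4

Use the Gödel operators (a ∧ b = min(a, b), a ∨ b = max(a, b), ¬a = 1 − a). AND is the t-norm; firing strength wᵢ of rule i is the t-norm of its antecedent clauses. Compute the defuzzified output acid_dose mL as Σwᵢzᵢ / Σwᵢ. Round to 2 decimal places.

96.98

R1 (z=23.0): ¬cloudy=1−0.65=0.35, ¬fast=1−0.39=0.61; AND[min(a, b)] → w = 0.35
R2 (z=99.0): ¬cloudy=1−0.65=0.35, fast=0.39; AND[min(a, b)] → w = 0.35
R3 (z=134.0): slow=0.37, ¬cloudy=1−0.65=0.35; AND[min(a, b)] → w = 0.35
R4 (z=116.4): cloudy=0.65, ¬slow=1−0.37=0.63; AND[min(a, b)] → w = 0.63
Weighted average = (0.35·23.0 + 0.35·99.0 + 0.35·134.0 + 0.63·116.4) / (0.35 + 0.35 + 0.35 + 0.63)
  = 162.9320 / 1.6800 = 96.98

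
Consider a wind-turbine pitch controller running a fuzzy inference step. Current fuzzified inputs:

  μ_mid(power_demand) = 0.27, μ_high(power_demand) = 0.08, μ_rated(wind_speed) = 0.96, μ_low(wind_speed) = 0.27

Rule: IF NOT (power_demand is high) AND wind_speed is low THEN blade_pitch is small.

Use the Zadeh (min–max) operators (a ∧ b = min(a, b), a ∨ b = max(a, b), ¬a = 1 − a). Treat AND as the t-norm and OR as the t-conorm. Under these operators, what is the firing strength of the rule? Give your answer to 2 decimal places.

0.27

firing strength: ¬high=1−0.08=0.92, low=0.27; AND[min(a, b)] → w = 0.27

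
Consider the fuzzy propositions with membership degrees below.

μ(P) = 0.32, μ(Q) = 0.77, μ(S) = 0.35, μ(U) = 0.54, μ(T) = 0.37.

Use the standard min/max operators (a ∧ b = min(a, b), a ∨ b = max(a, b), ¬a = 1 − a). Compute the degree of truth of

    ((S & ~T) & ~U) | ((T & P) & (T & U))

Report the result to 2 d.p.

0.35

~T = 1 − 0.37 = 0.63
S & ~T = min(a, b) on (0.35, 0.63) = 0.35
~U = 1 − 0.54 = 0.46
(S & ~T) & ~U = min(a, b) on (0.35, 0.46) = 0.35
T & P = min(a, b) on (0.37, 0.32) = 0.32
T & U = min(a, b) on (0.37, 0.54) = 0.37
(T & P) & (T & U) = min(a, b) on (0.32, 0.37) = 0.32
((S & ~T) & ~U) | ((T & P) & (T & U)) = max(a, b) on (0.35, 0.32) = 0.35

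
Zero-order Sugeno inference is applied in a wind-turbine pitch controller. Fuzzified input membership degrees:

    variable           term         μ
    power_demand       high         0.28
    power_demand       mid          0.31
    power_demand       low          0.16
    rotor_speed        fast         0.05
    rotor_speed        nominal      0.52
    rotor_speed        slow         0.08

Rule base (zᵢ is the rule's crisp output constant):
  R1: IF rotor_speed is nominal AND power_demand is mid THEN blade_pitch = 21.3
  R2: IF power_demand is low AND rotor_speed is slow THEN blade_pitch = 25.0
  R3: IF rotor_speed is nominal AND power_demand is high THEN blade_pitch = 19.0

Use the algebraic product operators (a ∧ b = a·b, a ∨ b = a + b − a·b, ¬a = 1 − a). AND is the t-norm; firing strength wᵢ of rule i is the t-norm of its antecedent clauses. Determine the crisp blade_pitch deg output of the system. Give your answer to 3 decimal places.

R1 (z=21.3): nominal=0.52, mid=0.31; AND[a·b] → w = 0.1612
R2 (z=25.0): low=0.16, slow=0.08; AND[a·b] → w = 0.0128
R3 (z=19.0): nominal=0.52, high=0.28; AND[a·b] → w = 0.1456
Weighted average = (0.1612·21.3 + 0.0128·25.0 + 0.1456·19.0) / (0.1612 + 0.0128 + 0.1456)
  = 6.5200 / 0.3196 = 20.400

20.400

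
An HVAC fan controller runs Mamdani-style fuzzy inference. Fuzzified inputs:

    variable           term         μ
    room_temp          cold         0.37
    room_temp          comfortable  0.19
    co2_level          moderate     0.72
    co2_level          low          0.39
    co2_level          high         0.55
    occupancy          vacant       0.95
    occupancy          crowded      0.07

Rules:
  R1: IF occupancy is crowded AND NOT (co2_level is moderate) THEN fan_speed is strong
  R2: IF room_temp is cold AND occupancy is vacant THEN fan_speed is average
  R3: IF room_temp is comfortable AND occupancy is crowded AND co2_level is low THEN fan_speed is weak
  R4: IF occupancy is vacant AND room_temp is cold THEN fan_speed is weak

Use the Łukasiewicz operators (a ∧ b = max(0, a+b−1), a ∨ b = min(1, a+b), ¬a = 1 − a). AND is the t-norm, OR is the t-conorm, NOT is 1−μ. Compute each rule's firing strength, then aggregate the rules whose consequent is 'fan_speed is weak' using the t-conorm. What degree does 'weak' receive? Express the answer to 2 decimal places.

0.32

R1: crowded=0.07, ¬moderate=1−0.72=0.28; AND[max(0, a+b−1)] → w = 0.00
R2: cold=0.37, vacant=0.95; AND[max(0, a+b−1)] → w = 0.32
R3: comfortable=0.19, crowded=0.07, low=0.39; AND[max(0, a+b−1)] → w = 0.00
R4: vacant=0.95, cold=0.37; AND[max(0, a+b−1)] → w = 0.32
Rules with consequent 'weak': {R3, R4} → strengths 0.00, 0.32
Aggregate via t-conorm [min(1, a+b)]: 0.32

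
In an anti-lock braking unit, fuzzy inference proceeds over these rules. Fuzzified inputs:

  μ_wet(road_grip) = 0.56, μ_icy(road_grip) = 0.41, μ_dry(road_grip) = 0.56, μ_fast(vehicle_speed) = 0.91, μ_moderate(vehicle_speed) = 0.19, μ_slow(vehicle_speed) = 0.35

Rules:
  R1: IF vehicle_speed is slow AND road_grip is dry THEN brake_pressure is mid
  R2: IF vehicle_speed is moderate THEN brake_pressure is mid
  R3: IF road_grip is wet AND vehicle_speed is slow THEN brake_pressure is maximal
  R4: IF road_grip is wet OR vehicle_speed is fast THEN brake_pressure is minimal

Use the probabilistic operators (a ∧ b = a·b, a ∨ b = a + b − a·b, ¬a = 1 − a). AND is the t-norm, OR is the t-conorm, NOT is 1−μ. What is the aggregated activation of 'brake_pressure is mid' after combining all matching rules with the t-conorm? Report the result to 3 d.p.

R1: slow=0.35, dry=0.56; AND[a·b] → w = 0.1960
R2: moderate=0.19 → w = 0.1900
R3: wet=0.56, slow=0.35; AND[a·b] → w = 0.1960
R4: wet=0.56, fast=0.91; OR[a + b − a·b] → w = 0.9604
Rules with consequent 'mid': {R1, R2} → strengths 0.1960, 0.1900
Aggregate via t-conorm [a + b − a·b]: 0.3488

0.349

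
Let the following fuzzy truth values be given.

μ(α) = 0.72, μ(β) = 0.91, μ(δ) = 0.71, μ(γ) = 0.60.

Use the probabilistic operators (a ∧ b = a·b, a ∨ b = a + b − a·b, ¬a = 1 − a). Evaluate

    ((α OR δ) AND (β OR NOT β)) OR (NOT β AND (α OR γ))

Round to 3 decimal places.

α OR δ = a + b − a·b on (0.7200, 0.7100) = 0.9188
NOT β = 1 − 0.9100 = 0.0900
β OR NOT β = a + b − a·b on (0.9100, 0.0900) = 0.9181
(α OR δ) AND (β OR NOT β) = a·b on (0.9188, 0.9181) = 0.8436
NOT β = 1 − 0.9100 = 0.0900
α OR γ = a + b − a·b on (0.7200, 0.6000) = 0.8880
NOT β AND (α OR γ) = a·b on (0.0900, 0.8880) = 0.0799
((α OR δ) AND (β OR NOT β)) OR (NOT β AND (α OR γ)) = a + b − a·b on (0.8436, 0.0799) = 0.8561

0.856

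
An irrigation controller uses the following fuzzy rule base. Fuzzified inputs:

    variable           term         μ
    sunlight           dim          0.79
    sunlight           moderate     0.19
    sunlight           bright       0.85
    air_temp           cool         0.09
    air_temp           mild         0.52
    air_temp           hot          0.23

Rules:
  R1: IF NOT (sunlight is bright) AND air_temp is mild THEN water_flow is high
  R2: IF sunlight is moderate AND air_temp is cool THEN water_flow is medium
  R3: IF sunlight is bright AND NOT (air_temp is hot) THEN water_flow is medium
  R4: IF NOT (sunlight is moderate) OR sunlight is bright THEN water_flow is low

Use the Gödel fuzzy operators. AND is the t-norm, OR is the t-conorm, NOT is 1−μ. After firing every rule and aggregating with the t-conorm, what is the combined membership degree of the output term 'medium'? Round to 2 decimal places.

R1: ¬bright=1−0.85=0.15, mild=0.52; AND[min(a, b)] → w = 0.15
R2: moderate=0.19, cool=0.09; AND[min(a, b)] → w = 0.09
R3: bright=0.85, ¬hot=1−0.23=0.77; AND[min(a, b)] → w = 0.77
R4: ¬moderate=1−0.19=0.81, bright=0.85; OR[max(a, b)] → w = 0.85
Rules with consequent 'medium': {R2, R3} → strengths 0.09, 0.77
Aggregate via t-conorm [max(a, b)]: 0.77

0.77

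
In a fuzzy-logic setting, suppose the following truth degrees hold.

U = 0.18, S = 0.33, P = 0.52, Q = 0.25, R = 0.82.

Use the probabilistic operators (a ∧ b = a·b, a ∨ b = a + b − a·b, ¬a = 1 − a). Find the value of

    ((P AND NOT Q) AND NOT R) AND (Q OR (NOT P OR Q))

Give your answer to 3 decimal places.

NOT Q = 1 − 0.2500 = 0.7500
P AND NOT Q = a·b on (0.5200, 0.7500) = 0.3900
NOT R = 1 − 0.8200 = 0.1800
(P AND NOT Q) AND NOT R = a·b on (0.3900, 0.1800) = 0.0702
NOT P = 1 − 0.5200 = 0.4800
NOT P OR Q = a + b − a·b on (0.4800, 0.2500) = 0.6100
Q OR (NOT P OR Q) = a + b − a·b on (0.2500, 0.6100) = 0.7075
((P AND NOT Q) AND NOT R) AND (Q OR (NOT P OR Q)) = a·b on (0.0702, 0.7075) = 0.0497

0.050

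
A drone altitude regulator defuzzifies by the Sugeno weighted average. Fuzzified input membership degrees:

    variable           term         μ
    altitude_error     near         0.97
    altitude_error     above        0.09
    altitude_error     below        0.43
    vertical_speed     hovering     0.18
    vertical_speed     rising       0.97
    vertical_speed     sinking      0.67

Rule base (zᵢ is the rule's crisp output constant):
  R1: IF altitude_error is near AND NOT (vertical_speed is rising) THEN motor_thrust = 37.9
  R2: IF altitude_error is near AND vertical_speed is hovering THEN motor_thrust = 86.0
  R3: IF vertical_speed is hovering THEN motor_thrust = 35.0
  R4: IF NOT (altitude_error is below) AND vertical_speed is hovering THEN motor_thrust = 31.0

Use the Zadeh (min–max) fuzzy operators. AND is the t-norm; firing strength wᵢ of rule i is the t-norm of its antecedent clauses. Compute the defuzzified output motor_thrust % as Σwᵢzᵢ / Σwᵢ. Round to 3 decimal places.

49.995

R1 (z=37.9): near=0.97, ¬rising=1−0.97=0.03; AND[min(a, b)] → w = 0.03
R2 (z=86.0): near=0.97, hovering=0.18; AND[min(a, b)] → w = 0.18
R3 (z=35.0): hovering=0.18 → w = 0.18
R4 (z=31.0): ¬below=1−0.43=0.57, hovering=0.18; AND[min(a, b)] → w = 0.18
Weighted average = (0.03·37.9 + 0.18·86.0 + 0.18·35.0 + 0.18·31.0) / (0.03 + 0.18 + 0.18 + 0.18)
  = 28.4970 / 0.5700 = 49.995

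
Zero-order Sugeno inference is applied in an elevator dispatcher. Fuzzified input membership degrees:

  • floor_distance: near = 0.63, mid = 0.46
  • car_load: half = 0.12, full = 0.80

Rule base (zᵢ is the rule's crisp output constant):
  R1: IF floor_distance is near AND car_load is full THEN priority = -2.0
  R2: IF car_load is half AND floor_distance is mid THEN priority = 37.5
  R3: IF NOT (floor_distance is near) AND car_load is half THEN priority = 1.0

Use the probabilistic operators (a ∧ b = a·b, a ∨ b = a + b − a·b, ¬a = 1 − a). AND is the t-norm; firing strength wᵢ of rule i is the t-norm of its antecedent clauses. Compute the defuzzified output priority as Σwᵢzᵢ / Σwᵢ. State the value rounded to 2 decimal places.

R1 (z=-2.0): near=0.63, full=0.80; AND[a·b] → w = 0.5040
R2 (z=37.5): half=0.12, mid=0.46; AND[a·b] → w = 0.0552
R3 (z=1.0): ¬near=1−0.63=0.37, half=0.12; AND[a·b] → w = 0.0444
Weighted average = (0.5040·-2.0 + 0.0552·37.5 + 0.0444·1.0) / (0.5040 + 0.0552 + 0.0444)
  = 1.1064 / 0.6036 = 1.83

1.83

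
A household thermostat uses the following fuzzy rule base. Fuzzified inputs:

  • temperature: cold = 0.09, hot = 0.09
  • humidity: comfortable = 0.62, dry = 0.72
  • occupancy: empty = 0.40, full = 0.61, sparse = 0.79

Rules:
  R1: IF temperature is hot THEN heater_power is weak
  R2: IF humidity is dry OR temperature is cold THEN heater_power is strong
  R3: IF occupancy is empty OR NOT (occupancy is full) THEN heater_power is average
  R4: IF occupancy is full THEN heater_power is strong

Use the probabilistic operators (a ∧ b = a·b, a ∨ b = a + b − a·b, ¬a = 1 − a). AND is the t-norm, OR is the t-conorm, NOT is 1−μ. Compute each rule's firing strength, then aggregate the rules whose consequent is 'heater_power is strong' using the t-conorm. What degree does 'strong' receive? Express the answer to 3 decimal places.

R1: hot=0.09 → w = 0.0900
R2: dry=0.72, cold=0.09; OR[a + b − a·b] → w = 0.7452
R3: empty=0.40, ¬full=1−0.61=0.39; OR[a + b − a·b] → w = 0.6340
R4: full=0.61 → w = 0.6100
Rules with consequent 'strong': {R2, R4} → strengths 0.7452, 0.6100
Aggregate via t-conorm [a + b − a·b]: 0.9006

0.901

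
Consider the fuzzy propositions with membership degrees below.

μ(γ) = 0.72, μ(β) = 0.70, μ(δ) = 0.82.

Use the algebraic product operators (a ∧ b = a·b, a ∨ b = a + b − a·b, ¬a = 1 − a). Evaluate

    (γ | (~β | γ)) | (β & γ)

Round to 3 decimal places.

~β = 1 − 0.7000 = 0.3000
~β | γ = a + b − a·b on (0.3000, 0.7200) = 0.8040
γ | (~β | γ) = a + b − a·b on (0.7200, 0.8040) = 0.9451
β & γ = a·b on (0.7000, 0.7200) = 0.5040
(γ | (~β | γ)) | (β & γ) = a + b − a·b on (0.9451, 0.5040) = 0.9728

0.973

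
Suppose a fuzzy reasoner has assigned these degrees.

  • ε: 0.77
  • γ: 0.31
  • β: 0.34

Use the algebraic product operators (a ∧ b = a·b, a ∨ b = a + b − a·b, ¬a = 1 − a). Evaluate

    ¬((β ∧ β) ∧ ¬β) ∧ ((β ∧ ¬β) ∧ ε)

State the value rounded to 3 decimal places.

0.160

β ∧ β = a·b on (0.3400, 0.3400) = 0.1156
¬β = 1 − 0.3400 = 0.6600
(β ∧ β) ∧ ¬β = a·b on (0.1156, 0.6600) = 0.0763
¬((β ∧ β) ∧ ¬β) = 1 − 0.0763 = 0.9237
¬β = 1 − 0.3400 = 0.6600
β ∧ ¬β = a·b on (0.3400, 0.6600) = 0.2244
(β ∧ ¬β) ∧ ε = a·b on (0.2244, 0.7700) = 0.1728
¬((β ∧ β) ∧ ¬β) ∧ ((β ∧ ¬β) ∧ ε) = a·b on (0.9237, 0.1728) = 0.1596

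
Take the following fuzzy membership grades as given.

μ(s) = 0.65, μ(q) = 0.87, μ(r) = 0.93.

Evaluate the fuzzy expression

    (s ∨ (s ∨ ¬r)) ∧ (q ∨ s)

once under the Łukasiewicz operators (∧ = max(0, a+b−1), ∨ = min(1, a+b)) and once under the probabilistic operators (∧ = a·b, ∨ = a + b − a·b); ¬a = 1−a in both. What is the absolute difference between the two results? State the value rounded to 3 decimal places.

0.154

Under Łukasiewicz:
  ¬r = 1 − 0.93 = 0.07
  s ∨ ¬r = min(1, a+b) on (0.65, 0.07) = 0.72
  s ∨ (s ∨ ¬r) = min(1, a+b) on (0.65, 0.72) = 1.00
  q ∨ s = min(1, a+b) on (0.87, 0.65) = 1.00
  (s ∨ (s ∨ ¬r)) ∧ (q ∨ s) = max(0, a+b−1) on (1.00, 1.00) = 1.00
  → value = 1.0000
Under probabilistic:
  ¬r = 1 − 0.9300 = 0.0700
  s ∨ ¬r = a + b − a·b on (0.6500, 0.0700) = 0.6745
  s ∨ (s ∨ ¬r) = a + b − a·b on (0.6500, 0.6745) = 0.8861
  q ∨ s = a + b − a·b on (0.8700, 0.6500) = 0.9545
  (s ∨ (s ∨ ¬r)) ∧ (q ∨ s) = a·b on (0.8861, 0.9545) = 0.8458
  → value = 0.8458
|1.0000 − 0.8458| = 0.154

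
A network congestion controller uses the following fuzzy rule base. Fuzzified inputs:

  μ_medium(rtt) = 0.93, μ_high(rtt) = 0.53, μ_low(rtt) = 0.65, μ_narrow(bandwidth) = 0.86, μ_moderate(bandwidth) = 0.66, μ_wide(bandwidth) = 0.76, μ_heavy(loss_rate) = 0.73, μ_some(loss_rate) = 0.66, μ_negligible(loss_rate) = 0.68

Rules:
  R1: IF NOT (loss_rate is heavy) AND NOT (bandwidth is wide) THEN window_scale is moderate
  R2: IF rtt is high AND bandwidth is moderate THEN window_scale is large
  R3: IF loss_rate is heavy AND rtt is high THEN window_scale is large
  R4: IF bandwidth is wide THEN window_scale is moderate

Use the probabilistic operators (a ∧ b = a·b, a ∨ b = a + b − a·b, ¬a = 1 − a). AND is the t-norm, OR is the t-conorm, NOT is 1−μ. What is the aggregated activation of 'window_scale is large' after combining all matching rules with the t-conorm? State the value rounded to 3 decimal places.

R1: ¬heavy=1−0.73=0.27, ¬wide=1−0.76=0.24; AND[a·b] → w = 0.0648
R2: high=0.53, moderate=0.66; AND[a·b] → w = 0.3498
R3: heavy=0.73, high=0.53; AND[a·b] → w = 0.3869
R4: wide=0.76 → w = 0.7600
Rules with consequent 'large': {R2, R3} → strengths 0.3498, 0.3869
Aggregate via t-conorm [a + b − a·b]: 0.6014

0.601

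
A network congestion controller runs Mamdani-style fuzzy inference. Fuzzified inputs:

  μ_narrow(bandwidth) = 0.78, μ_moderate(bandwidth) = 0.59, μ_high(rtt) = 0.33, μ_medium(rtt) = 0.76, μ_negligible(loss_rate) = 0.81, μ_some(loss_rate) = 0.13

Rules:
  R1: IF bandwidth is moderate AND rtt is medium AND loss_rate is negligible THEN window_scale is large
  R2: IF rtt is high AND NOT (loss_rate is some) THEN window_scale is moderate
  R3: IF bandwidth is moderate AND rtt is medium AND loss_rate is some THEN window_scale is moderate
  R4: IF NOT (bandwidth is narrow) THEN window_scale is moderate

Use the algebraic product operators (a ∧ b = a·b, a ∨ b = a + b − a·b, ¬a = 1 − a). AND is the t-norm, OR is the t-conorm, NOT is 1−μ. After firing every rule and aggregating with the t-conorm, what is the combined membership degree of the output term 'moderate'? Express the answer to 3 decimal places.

R1: moderate=0.59, medium=0.76, negligible=0.81; AND[a·b] → w = 0.3632
R2: high=0.33, ¬some=1−0.13=0.87; AND[a·b] → w = 0.2871
R3: moderate=0.59, medium=0.76, some=0.13; AND[a·b] → w = 0.0583
R4: ¬narrow=1−0.78=0.22 → w = 0.2200
Rules with consequent 'moderate': {R2, R3, R4} → strengths 0.2871, 0.0583, 0.2200
Aggregate via t-conorm [a + b − a·b]: 0.4764

0.476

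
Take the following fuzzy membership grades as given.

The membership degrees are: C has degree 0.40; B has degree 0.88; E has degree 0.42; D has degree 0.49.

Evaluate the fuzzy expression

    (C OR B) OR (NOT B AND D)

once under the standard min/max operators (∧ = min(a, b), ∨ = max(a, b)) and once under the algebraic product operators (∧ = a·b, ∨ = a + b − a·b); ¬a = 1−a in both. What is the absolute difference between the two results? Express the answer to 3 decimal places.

Under standard min/max:
  C OR B = max(a, b) on (0.40, 0.88) = 0.88
  NOT B = 1 − 0.88 = 0.12
  NOT B AND D = min(a, b) on (0.12, 0.49) = 0.12
  (C OR B) OR (NOT B AND D) = max(a, b) on (0.88, 0.12) = 0.88
  → value = 0.8800
Under algebraic product:
  C OR B = a + b − a·b on (0.4000, 0.8800) = 0.9280
  NOT B = 1 − 0.8800 = 0.1200
  NOT B AND D = a·b on (0.1200, 0.4900) = 0.0588
  (C OR B) OR (NOT B AND D) = a + b − a·b on (0.9280, 0.0588) = 0.9322
  → value = 0.9322
|0.8800 − 0.9322| = 0.052

0.052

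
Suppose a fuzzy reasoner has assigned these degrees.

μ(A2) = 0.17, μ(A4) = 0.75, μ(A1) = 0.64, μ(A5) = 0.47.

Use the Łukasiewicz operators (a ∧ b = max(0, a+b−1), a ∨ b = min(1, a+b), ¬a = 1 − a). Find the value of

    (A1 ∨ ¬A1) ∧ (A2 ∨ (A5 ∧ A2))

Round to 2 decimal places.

¬A1 = 1 − 0.64 = 0.36
A1 ∨ ¬A1 = min(1, a+b) on (0.64, 0.36) = 1.00
A5 ∧ A2 = max(0, a+b−1) on (0.47, 0.17) = 0.00
A2 ∨ (A5 ∧ A2) = min(1, a+b) on (0.17, 0.00) = 0.17
(A1 ∨ ¬A1) ∧ (A2 ∨ (A5 ∧ A2)) = max(0, a+b−1) on (1.00, 0.17) = 0.17

0.17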